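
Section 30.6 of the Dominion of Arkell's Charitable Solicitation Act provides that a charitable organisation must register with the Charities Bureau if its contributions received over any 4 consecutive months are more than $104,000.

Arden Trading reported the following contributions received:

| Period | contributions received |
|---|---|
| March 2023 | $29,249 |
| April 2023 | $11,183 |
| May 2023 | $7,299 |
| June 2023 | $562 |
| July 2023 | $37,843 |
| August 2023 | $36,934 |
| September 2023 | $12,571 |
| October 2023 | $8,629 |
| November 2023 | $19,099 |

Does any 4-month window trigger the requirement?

No

March 2023–June 2023: $29,249 + $11,183 + $7,299 + $562 = $48,293 (under)
April 2023–July 2023: $11,183 + $7,299 + $562 + $37,843 = $56,887 (under)
May 2023–August 2023: $7,299 + $562 + $37,843 + $36,934 = $82,638 (under)
June 2023–September 2023: $562 + $37,843 + $36,934 + $12,571 = $87,910 (under)
July 2023–October 2023: $37,843 + $36,934 + $12,571 + $8,629 = $95,977 (under)
August 2023–November 2023: $36,934 + $12,571 + $8,629 + $19,099 = $77,233 (under)
No window exceeds $104,000.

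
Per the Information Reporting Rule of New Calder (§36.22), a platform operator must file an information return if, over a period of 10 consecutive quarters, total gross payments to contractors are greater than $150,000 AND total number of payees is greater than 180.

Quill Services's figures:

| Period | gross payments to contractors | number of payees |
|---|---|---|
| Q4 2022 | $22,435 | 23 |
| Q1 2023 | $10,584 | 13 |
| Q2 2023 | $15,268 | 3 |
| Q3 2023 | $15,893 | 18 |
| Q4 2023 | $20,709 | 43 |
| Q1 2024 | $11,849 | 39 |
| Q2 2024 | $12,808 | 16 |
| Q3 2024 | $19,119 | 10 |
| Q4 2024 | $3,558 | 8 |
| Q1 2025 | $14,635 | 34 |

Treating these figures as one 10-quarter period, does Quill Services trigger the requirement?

No

Total gross payments to contractors: $22,435 + $10,584 + $15,268 + $15,893 + $20,709 + $11,849 + $12,808 + $19,119 + $3,558 + $14,635 = $146,858 (≤ $150,000).
Total number of payees: 23 + 13 + 3 + 18 + 43 + 39 + 16 + 10 + 8 + 34 = 207 (> 180).
The test is 'and': the rule requires both, and at least one is not exceeded.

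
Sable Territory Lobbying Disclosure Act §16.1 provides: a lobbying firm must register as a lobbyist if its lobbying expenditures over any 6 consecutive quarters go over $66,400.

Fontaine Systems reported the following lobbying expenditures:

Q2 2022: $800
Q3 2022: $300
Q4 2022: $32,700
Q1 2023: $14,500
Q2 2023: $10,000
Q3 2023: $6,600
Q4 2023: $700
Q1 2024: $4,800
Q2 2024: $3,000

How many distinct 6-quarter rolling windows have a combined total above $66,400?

1

Q2 2022–Q3 2023: $800 + $300 + $32,700 + $14,500 + $10,000 + $6,600 = $64,900 (under)
Q3 2022–Q4 2023: $300 + $32,700 + $14,500 + $10,000 + $6,600 + $700 = $64,800 (under)
Q4 2022–Q1 2024: $32,700 + $14,500 + $10,000 + $6,600 + $700 + $4,800 = $69,300 (over)
Q1 2023–Q2 2024: $14,500 + $10,000 + $6,600 + $700 + $4,800 + $3,000 = $39,600 (under)
1 window exceeds the threshold.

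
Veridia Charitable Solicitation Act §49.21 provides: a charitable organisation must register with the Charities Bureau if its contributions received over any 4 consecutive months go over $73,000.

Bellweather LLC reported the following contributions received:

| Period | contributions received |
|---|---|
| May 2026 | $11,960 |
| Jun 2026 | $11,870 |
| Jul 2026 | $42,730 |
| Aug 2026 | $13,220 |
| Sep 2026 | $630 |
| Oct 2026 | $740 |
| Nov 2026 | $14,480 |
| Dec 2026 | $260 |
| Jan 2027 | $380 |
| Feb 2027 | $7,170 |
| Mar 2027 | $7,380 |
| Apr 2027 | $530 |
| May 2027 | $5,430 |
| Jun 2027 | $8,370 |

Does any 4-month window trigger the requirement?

Yes

May 2026–Aug 2026: $11,960 + $11,870 + $42,730 + $13,220 = $79,780 (over)
Jun 2026–Sep 2026: $11,870 + $42,730 + $13,220 + $630 = $68,450 (under)
Jul 2026–Oct 2026: $42,730 + $13,220 + $630 + $740 = $57,320 (under)
Aug 2026–Nov 2026: $13,220 + $630 + $740 + $14,480 = $29,070 (under)
Sep 2026–Dec 2026: $630 + $740 + $14,480 + $260 = $16,110 (under)
Oct 2026–Jan 2027: $740 + $14,480 + $260 + $380 = $15,860 (under)
Nov 2026–Feb 2027: $14,480 + $260 + $380 + $7,170 = $22,290 (under)
Dec 2026–Mar 2027: $260 + $380 + $7,170 + $7,380 = $15,190 (under)
Jan 2027–Apr 2027: $380 + $7,170 + $7,380 + $530 = $15,460 (under)
Feb 2027–May 2027: $7,170 + $7,380 + $530 + $5,430 = $20,510 (under)
Mar 2027–Jun 2027: $7,380 + $530 + $5,430 + $8,370 = $21,710 (under)
At least one window exceeds $73,000.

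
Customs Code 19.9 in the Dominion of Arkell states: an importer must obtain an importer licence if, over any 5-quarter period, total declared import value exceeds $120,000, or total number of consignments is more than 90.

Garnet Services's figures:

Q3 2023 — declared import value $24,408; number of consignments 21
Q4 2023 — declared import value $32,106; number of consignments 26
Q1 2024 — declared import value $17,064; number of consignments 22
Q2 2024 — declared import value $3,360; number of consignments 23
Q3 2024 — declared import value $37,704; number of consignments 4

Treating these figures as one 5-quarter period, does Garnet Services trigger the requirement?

Total declared import value: $24,408 + $32,106 + $17,064 + $3,360 + $37,704 = $114,642 (≤ $120,000).
Total number of consignments: 21 + 26 + 22 + 23 + 4 = 96 (> 90).
The test is 'or': at least one threshold is exceeded.

Yes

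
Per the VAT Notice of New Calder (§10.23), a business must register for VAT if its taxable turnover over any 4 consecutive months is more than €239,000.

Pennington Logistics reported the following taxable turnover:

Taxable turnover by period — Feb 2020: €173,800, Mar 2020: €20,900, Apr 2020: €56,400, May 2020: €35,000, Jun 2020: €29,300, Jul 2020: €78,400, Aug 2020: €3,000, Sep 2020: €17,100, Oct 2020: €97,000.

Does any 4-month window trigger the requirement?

Yes

Feb 2020–May 2020: €173,800 + €20,900 + €56,400 + €35,000 = €286,100 (over)
Mar 2020–Jun 2020: €20,900 + €56,400 + €35,000 + €29,300 = €141,600 (under)
Apr 2020–Jul 2020: €56,400 + €35,000 + €29,300 + €78,400 = €199,100 (under)
May 2020–Aug 2020: €35,000 + €29,300 + €78,400 + €3,000 = €145,700 (under)
Jun 2020–Sep 2020: €29,300 + €78,400 + €3,000 + €17,100 = €127,800 (under)
Jul 2020–Oct 2020: €78,400 + €3,000 + €17,100 + €97,000 = €195,500 (under)
At least one window exceeds €239,000.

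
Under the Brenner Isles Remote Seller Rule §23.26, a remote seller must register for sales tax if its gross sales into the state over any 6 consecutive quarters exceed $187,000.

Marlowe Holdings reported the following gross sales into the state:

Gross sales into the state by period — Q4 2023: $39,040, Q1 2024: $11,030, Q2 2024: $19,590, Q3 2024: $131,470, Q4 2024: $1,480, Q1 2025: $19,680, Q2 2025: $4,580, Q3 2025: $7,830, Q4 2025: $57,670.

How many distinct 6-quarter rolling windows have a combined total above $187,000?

Q4 2023–Q1 2025: $39,040 + $11,030 + $19,590 + $131,470 + $1,480 + $19,680 = $222,290 (over)
Q1 2024–Q2 2025: $11,030 + $19,590 + $131,470 + $1,480 + $19,680 + $4,580 = $187,830 (over)
Q2 2024–Q3 2025: $19,590 + $131,470 + $1,480 + $19,680 + $4,580 + $7,830 = $184,630 (under)
Q3 2024–Q4 2025: $131,470 + $1,480 + $19,680 + $4,580 + $7,830 + $57,670 = $222,710 (over)
3 windows exceed the threshold.

3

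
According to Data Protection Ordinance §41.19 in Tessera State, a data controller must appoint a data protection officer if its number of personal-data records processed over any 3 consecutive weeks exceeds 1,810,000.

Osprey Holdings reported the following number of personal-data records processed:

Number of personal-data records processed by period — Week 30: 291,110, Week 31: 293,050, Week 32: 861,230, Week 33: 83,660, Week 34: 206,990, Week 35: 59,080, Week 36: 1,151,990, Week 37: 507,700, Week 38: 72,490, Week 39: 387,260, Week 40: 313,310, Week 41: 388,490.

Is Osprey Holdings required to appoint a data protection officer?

No

Week 30–Week 32: 291,110 + 293,050 + 861,230 = 1,445,390 (under)
Week 31–Week 33: 293,050 + 861,230 + 83,660 = 1,237,940 (under)
Week 32–Week 34: 861,230 + 83,660 + 206,990 = 1,151,880 (under)
Week 33–Week 35: 83,660 + 206,990 + 59,080 = 349,730 (under)
Week 34–Week 36: 206,990 + 59,080 + 1,151,990 = 1,418,060 (under)
Week 35–Week 37: 59,080 + 1,151,990 + 507,700 = 1,718,770 (under)
Week 36–Week 38: 1,151,990 + 507,700 + 72,490 = 1,732,180 (under)
Week 37–Week 39: 507,700 + 72,490 + 387,260 = 967,450 (under)
Week 38–Week 40: 72,490 + 387,260 + 313,310 = 773,060 (under)
Week 39–Week 41: 387,260 + 313,310 + 388,490 = 1,089,060 (under)
No window exceeds 1,810,000.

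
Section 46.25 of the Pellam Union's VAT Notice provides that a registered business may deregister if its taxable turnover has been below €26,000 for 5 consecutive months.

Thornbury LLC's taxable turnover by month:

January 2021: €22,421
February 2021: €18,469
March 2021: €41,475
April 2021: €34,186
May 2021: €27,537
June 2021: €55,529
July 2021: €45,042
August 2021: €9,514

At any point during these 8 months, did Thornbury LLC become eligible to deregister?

Months below €26,000: January 2021, February 2021, August 2021.
Longest run of consecutive months below the threshold: 2.
2 < 5, so Thornbury LLC never became eligible.

No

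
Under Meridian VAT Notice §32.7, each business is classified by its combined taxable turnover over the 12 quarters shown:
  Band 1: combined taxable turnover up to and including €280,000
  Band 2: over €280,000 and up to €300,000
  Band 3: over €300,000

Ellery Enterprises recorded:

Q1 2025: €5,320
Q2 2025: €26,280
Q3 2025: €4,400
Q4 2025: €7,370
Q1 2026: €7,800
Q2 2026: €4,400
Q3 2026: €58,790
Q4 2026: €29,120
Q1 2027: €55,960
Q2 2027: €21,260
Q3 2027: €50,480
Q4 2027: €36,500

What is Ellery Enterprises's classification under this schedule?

Combined taxable turnover: €5,320 + €26,280 + €4,400 + €7,370 + €7,800 + €4,400 + €58,790 + €29,120 + €55,960 + €21,260 + €50,480 + €36,500 = €307,680.
€307,680 > €300,000, so Band 3 applies.

Band 3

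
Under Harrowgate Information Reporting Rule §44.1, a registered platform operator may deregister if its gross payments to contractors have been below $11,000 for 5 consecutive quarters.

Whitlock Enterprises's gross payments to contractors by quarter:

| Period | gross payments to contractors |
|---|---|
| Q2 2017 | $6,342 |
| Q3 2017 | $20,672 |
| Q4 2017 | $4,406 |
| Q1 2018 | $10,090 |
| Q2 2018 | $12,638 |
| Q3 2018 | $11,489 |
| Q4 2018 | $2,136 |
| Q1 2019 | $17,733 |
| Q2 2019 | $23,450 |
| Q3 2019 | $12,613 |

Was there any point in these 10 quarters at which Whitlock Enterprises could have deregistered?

Quarters below $11,000: Q2 2017, Q4 2017, Q1 2018, Q4 2018.
Longest run of consecutive quarters below the threshold: 2.
2 < 5, so Whitlock Enterprises never became eligible.

No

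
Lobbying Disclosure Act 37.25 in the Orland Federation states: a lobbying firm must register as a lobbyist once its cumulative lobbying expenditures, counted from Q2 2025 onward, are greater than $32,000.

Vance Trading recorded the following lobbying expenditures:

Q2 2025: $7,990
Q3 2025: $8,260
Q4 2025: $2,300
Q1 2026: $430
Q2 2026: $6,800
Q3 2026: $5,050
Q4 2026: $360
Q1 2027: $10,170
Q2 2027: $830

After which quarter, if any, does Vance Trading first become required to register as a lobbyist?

Q1 2027

Through Q2 2025: $7,990
Through Q3 2025: $16,250
Through Q4 2025: $18,550
Through Q1 2026: $18,980
Through Q2 2026: $25,780
Through Q3 2026: $30,830
Through Q4 2026: $31,190
Through Q1 2027: $41,360 ← exceeds threshold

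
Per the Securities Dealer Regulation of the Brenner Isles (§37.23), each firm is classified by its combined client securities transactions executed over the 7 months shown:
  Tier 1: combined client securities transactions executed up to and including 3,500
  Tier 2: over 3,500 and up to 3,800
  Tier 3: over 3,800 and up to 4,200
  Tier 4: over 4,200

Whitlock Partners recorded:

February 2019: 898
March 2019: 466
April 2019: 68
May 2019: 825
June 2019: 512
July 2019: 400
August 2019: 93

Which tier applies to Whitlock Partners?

Combined client securities transactions executed: 898 + 466 + 68 + 825 + 512 + 400 + 93 = 3,262.
3,262 ≤ 3,500, so Tier 1 applies.

Tier 1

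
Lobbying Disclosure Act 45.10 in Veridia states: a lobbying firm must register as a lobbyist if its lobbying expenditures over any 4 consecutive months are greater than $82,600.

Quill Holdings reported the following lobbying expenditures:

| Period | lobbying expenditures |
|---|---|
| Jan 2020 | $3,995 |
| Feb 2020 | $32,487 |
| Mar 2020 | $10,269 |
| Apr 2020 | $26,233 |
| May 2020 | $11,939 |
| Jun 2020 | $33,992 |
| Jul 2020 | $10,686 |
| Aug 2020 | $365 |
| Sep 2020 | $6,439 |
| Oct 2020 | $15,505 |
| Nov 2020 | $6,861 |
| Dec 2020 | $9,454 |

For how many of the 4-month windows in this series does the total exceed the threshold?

Jan 2020–Apr 2020: $3,995 + $32,487 + $10,269 + $26,233 = $72,984 (under)
Feb 2020–May 2020: $32,487 + $10,269 + $26,233 + $11,939 = $80,928 (under)
Mar 2020–Jun 2020: $10,269 + $26,233 + $11,939 + $33,992 = $82,433 (under)
Apr 2020–Jul 2020: $26,233 + $11,939 + $33,992 + $10,686 = $82,850 (over)
May 2020–Aug 2020: $11,939 + $33,992 + $10,686 + $365 = $56,982 (under)
Jun 2020–Sep 2020: $33,992 + $10,686 + $365 + $6,439 = $51,482 (under)
Jul 2020–Oct 2020: $10,686 + $365 + $6,439 + $15,505 = $32,995 (under)
Aug 2020–Nov 2020: $365 + $6,439 + $15,505 + $6,861 = $29,170 (under)
Sep 2020–Dec 2020: $6,439 + $15,505 + $6,861 + $9,454 = $38,259 (under)
1 window exceeds the threshold.

1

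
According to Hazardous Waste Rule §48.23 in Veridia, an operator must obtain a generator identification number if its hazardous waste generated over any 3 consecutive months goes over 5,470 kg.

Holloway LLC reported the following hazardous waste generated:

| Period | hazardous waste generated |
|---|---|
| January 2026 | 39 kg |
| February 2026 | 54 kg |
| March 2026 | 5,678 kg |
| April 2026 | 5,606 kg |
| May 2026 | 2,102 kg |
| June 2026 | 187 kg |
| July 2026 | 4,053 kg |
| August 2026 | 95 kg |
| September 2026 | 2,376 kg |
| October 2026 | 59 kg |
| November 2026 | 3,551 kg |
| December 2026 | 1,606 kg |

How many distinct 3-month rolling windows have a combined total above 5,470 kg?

7

January 2026–March 2026: 39 kg + 54 kg + 5,678 kg = 5,771 kg (over)
February 2026–April 2026: 54 kg + 5,678 kg + 5,606 kg = 11,338 kg (over)
March 2026–May 2026: 5,678 kg + 5,606 kg + 2,102 kg = 13,386 kg (over)
April 2026–June 2026: 5,606 kg + 2,102 kg + 187 kg = 7,895 kg (over)
May 2026–July 2026: 2,102 kg + 187 kg + 4,053 kg = 6,342 kg (over)
June 2026–August 2026: 187 kg + 4,053 kg + 95 kg = 4,335 kg (under)
July 2026–September 2026: 4,053 kg + 95 kg + 2,376 kg = 6,524 kg (over)
August 2026–October 2026: 95 kg + 2,376 kg + 59 kg = 2,530 kg (under)
September 2026–November 2026: 2,376 kg + 59 kg + 3,551 kg = 5,986 kg (over)
October 2026–December 2026: 59 kg + 3,551 kg + 1,606 kg = 5,216 kg (under)
7 windows exceed the threshold.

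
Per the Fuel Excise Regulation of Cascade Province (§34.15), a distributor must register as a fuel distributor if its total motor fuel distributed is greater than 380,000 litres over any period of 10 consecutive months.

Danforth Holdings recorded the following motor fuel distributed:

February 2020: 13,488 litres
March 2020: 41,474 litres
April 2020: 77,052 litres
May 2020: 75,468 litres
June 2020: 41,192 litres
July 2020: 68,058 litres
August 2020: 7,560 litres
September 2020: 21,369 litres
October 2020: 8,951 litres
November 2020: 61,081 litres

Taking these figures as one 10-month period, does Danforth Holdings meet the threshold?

Yes

Total motor fuel distributed: 13,488 litres + 41,474 litres + 77,052 litres + 75,468 litres + 41,192 litres + 68,058 litres + 7,560 litres + 21,369 litres + 8,951 litres + 61,081 litres = 415,693 litres.
415,693 litres > 380,000 litres, so the threshold is exceeded.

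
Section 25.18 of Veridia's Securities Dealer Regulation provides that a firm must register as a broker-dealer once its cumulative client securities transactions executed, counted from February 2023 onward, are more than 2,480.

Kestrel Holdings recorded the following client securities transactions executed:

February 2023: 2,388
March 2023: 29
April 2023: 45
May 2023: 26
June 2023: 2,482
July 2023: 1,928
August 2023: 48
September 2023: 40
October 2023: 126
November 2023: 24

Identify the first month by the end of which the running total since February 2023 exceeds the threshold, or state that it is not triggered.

May 2023

Through February 2023: 2,388
Through March 2023: 2,417
Through April 2023: 2,462
Through May 2023: 2,488 ← exceeds threshold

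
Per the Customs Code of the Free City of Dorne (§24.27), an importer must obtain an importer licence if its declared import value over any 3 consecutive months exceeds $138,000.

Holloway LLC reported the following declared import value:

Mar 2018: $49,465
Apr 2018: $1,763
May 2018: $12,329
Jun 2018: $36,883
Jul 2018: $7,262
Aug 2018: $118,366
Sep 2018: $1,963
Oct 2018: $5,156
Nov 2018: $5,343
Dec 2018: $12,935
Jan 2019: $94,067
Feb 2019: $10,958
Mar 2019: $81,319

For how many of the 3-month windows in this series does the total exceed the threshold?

2

Mar 2018–May 2018: $49,465 + $1,763 + $12,329 = $63,557 (under)
Apr 2018–Jun 2018: $1,763 + $12,329 + $36,883 = $50,975 (under)
May 2018–Jul 2018: $12,329 + $36,883 + $7,262 = $56,474 (under)
Jun 2018–Aug 2018: $36,883 + $7,262 + $118,366 = $162,511 (over)
Jul 2018–Sep 2018: $7,262 + $118,366 + $1,963 = $127,591 (under)
Aug 2018–Oct 2018: $118,366 + $1,963 + $5,156 = $125,485 (under)
Sep 2018–Nov 2018: $1,963 + $5,156 + $5,343 = $12,462 (under)
Oct 2018–Dec 2018: $5,156 + $5,343 + $12,935 = $23,434 (under)
Nov 2018–Jan 2019: $5,343 + $12,935 + $94,067 = $112,345 (under)
Dec 2018–Feb 2019: $12,935 + $94,067 + $10,958 = $117,960 (under)
Jan 2019–Mar 2019: $94,067 + $10,958 + $81,319 = $186,344 (over)
2 windows exceed the threshold.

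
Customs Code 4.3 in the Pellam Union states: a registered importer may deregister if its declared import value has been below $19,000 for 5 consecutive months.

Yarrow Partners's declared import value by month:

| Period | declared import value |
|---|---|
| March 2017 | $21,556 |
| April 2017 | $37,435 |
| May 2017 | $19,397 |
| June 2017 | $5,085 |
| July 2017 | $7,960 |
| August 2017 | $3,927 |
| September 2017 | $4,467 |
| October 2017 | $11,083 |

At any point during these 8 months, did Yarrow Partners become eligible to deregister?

Yes

Months below $19,000: June 2017, July 2017, August 2017, September 2017, October 2017.
Longest run of consecutive months below the threshold: 5.
5 ≥ 5, so Yarrow Partners became eligible.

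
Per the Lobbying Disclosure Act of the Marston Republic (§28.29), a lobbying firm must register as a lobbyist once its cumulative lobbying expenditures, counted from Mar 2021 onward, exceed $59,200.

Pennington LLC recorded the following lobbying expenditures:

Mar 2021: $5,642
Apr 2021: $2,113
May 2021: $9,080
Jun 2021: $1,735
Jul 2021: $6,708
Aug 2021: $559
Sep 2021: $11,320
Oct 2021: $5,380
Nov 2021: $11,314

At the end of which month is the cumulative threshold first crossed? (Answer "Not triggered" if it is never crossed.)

Not triggered

Through Mar 2021: $5,642
Through Apr 2021: $7,755
Through May 2021: $16,835
Through Jun 2021: $18,570
Through Jul 2021: $25,278
Through Aug 2021: $25,837
Through Sep 2021: $37,157
Through Oct 2021: $42,537
Through Nov 2021: $53,851
Final cumulative total $53,851 ≤ $59,200; the threshold is never exceeded.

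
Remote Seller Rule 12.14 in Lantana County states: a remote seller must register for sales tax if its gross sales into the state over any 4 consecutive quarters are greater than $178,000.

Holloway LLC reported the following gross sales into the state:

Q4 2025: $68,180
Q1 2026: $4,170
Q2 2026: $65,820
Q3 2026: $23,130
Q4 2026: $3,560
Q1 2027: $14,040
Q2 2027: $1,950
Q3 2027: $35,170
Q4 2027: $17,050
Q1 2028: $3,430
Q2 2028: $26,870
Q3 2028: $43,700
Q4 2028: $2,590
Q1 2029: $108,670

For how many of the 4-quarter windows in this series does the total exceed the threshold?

1

Q4 2025–Q3 2026: $68,180 + $4,170 + $65,820 + $23,130 = $161,300 (under)
Q1 2026–Q4 2026: $4,170 + $65,820 + $23,130 + $3,560 = $96,680 (under)
Q2 2026–Q1 2027: $65,820 + $23,130 + $3,560 + $14,040 = $106,550 (under)
Q3 2026–Q2 2027: $23,130 + $3,560 + $14,040 + $1,950 = $42,680 (under)
Q4 2026–Q3 2027: $3,560 + $14,040 + $1,950 + $35,170 = $54,720 (under)
Q1 2027–Q4 2027: $14,040 + $1,950 + $35,170 + $17,050 = $68,210 (under)
Q2 2027–Q1 2028: $1,950 + $35,170 + $17,050 + $3,430 = $57,600 (under)
Q3 2027–Q2 2028: $35,170 + $17,050 + $3,430 + $26,870 = $82,520 (under)
Q4 2027–Q3 2028: $17,050 + $3,430 + $26,870 + $43,700 = $91,050 (under)
Q1 2028–Q4 2028: $3,430 + $26,870 + $43,700 + $2,590 = $76,590 (under)
Q2 2028–Q1 2029: $26,870 + $43,700 + $2,590 + $108,670 = $181,830 (over)
1 window exceeds the threshold.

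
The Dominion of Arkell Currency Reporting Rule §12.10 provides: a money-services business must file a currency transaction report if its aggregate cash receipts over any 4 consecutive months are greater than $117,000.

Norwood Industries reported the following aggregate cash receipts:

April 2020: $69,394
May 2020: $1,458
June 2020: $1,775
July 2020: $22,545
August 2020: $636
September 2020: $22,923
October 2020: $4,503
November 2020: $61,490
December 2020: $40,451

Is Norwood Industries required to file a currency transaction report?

Yes

April 2020–July 2020: $69,394 + $1,458 + $1,775 + $22,545 = $95,172 (under)
May 2020–August 2020: $1,458 + $1,775 + $22,545 + $636 = $26,414 (under)
June 2020–September 2020: $1,775 + $22,545 + $636 + $22,923 = $47,879 (under)
July 2020–October 2020: $22,545 + $636 + $22,923 + $4,503 = $50,607 (under)
August 2020–November 2020: $636 + $22,923 + $4,503 + $61,490 = $89,552 (under)
September 2020–December 2020: $22,923 + $4,503 + $61,490 + $40,451 = $129,367 (over)
At least one window exceeds $117,000.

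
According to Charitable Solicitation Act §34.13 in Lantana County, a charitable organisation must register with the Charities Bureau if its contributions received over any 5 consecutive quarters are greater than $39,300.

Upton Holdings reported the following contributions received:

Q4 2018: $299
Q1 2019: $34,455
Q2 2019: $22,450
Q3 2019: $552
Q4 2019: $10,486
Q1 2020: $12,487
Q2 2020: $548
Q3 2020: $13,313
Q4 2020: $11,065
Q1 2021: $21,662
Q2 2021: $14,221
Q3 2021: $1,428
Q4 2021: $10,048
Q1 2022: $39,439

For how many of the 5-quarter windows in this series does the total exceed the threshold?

Q4 2018–Q4 2019: $299 + $34,455 + $22,450 + $552 + $10,486 = $68,242 (over)
Q1 2019–Q1 2020: $34,455 + $22,450 + $552 + $10,486 + $12,487 = $80,430 (over)
Q2 2019–Q2 2020: $22,450 + $552 + $10,486 + $12,487 + $548 = $46,523 (over)
Q3 2019–Q3 2020: $552 + $10,486 + $12,487 + $548 + $13,313 = $37,386 (under)
Q4 2019–Q4 2020: $10,486 + $12,487 + $548 + $13,313 + $11,065 = $47,899 (over)
Q1 2020–Q1 2021: $12,487 + $548 + $13,313 + $11,065 + $21,662 = $59,075 (over)
Q2 2020–Q2 2021: $548 + $13,313 + $11,065 + $21,662 + $14,221 = $60,809 (over)
Q3 2020–Q3 2021: $13,313 + $11,065 + $21,662 + $14,221 + $1,428 = $61,689 (over)
Q4 2020–Q4 2021: $11,065 + $21,662 + $14,221 + $1,428 + $10,048 = $58,424 (over)
Q1 2021–Q1 2022: $21,662 + $14,221 + $1,428 + $10,048 + $39,439 = $86,798 (over)
9 windows exceed the threshold.

9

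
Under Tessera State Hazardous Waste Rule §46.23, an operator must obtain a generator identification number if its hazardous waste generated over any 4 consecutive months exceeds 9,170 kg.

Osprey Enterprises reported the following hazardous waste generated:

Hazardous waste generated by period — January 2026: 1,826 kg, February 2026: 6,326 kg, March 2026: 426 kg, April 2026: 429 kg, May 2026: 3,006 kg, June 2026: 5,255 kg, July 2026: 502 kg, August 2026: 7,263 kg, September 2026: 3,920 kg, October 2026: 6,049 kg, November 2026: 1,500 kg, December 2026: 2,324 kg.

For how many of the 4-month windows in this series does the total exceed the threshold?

7

January 2026–April 2026: 1,826 kg + 6,326 kg + 426 kg + 429 kg = 9,007 kg (under)
February 2026–May 2026: 6,326 kg + 426 kg + 429 kg + 3,006 kg = 10,187 kg (over)
March 2026–June 2026: 426 kg + 429 kg + 3,006 kg + 5,255 kg = 9,116 kg (under)
April 2026–July 2026: 429 kg + 3,006 kg + 5,255 kg + 502 kg = 9,192 kg (over)
May 2026–August 2026: 3,006 kg + 5,255 kg + 502 kg + 7,263 kg = 16,026 kg (over)
June 2026–September 2026: 5,255 kg + 502 kg + 7,263 kg + 3,920 kg = 16,940 kg (over)
July 2026–October 2026: 502 kg + 7,263 kg + 3,920 kg + 6,049 kg = 17,734 kg (over)
August 2026–November 2026: 7,263 kg + 3,920 kg + 6,049 kg + 1,500 kg = 18,732 kg (over)
September 2026–December 2026: 3,920 kg + 6,049 kg + 1,500 kg + 2,324 kg = 13,793 kg (over)
7 windows exceed the threshold.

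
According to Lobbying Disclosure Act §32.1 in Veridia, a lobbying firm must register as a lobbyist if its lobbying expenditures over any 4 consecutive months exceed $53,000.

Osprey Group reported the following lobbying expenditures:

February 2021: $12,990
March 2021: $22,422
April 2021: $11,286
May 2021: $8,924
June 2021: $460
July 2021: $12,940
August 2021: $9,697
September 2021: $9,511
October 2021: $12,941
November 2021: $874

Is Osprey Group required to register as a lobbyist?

Yes

February 2021–May 2021: $12,990 + $22,422 + $11,286 + $8,924 = $55,622 (over)
March 2021–June 2021: $22,422 + $11,286 + $8,924 + $460 = $43,092 (under)
April 2021–July 2021: $11,286 + $8,924 + $460 + $12,940 = $33,610 (under)
May 2021–August 2021: $8,924 + $460 + $12,940 + $9,697 = $32,021 (under)
June 2021–September 2021: $460 + $12,940 + $9,697 + $9,511 = $32,608 (under)
July 2021–October 2021: $12,940 + $9,697 + $9,511 + $12,941 = $45,089 (under)
August 2021–November 2021: $9,697 + $9,511 + $12,941 + $874 = $33,023 (under)
At least one window exceeds $53,000.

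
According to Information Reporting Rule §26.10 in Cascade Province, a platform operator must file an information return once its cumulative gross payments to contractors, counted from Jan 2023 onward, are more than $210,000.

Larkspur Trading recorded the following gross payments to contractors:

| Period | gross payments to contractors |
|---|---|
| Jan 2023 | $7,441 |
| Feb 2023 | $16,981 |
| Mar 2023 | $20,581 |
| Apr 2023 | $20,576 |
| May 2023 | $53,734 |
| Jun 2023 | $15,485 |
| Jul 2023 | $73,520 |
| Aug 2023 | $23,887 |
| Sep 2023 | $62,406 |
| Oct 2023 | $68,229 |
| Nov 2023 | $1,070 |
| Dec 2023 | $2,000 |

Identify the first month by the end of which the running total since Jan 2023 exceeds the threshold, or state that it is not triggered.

Through Jan 2023: $7,441
Through Feb 2023: $24,422
Through Mar 2023: $45,003
Through Apr 2023: $65,579
Through May 2023: $119,313
Through Jun 2023: $134,798
Through Jul 2023: $208,318
Through Aug 2023: $232,205 ← exceeds threshold

Aug 2023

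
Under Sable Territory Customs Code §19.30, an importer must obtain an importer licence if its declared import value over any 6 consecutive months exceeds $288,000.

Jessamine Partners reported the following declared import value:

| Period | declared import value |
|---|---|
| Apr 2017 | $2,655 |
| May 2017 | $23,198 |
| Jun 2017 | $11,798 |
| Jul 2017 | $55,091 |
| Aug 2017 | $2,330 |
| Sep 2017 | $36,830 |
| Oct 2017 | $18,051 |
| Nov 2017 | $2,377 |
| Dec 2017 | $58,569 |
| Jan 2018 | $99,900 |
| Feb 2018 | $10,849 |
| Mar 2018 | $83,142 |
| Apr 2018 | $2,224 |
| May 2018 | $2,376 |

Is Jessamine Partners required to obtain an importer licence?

Apr 2017–Sep 2017: $2,655 + $23,198 + $11,798 + $55,091 + $2,330 + $36,830 = $131,902 (under)
May 2017–Oct 2017: $23,198 + $11,798 + $55,091 + $2,330 + $36,830 + $18,051 = $147,298 (under)
Jun 2017–Nov 2017: $11,798 + $55,091 + $2,330 + $36,830 + $18,051 + $2,377 = $126,477 (under)
Jul 2017–Dec 2017: $55,091 + $2,330 + $36,830 + $18,051 + $2,377 + $58,569 = $173,248 (under)
Aug 2017–Jan 2018: $2,330 + $36,830 + $18,051 + $2,377 + $58,569 + $99,900 = $218,057 (under)
Sep 2017–Feb 2018: $36,830 + $18,051 + $2,377 + $58,569 + $99,900 + $10,849 = $226,576 (under)
Oct 2017–Mar 2018: $18,051 + $2,377 + $58,569 + $99,900 + $10,849 + $83,142 = $272,888 (under)
Nov 2017–Apr 2018: $2,377 + $58,569 + $99,900 + $10,849 + $83,142 + $2,224 = $257,061 (under)
Dec 2017–May 2018: $58,569 + $99,900 + $10,849 + $83,142 + $2,224 + $2,376 = $257,060 (under)
No window exceeds $288,000.

No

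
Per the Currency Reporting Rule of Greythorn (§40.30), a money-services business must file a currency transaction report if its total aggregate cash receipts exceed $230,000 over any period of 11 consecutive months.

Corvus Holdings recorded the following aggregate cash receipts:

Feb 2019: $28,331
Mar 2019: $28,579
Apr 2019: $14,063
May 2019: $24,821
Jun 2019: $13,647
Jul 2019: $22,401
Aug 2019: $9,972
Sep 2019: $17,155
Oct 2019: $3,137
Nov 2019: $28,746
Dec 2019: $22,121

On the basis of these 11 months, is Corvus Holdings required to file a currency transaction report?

Total aggregate cash receipts: $28,331 + $28,579 + $14,063 + $24,821 + $13,647 + $22,401 + $9,972 + $17,155 + $3,137 + $28,746 + $22,121 = $212,973.
$212,973 ≤ $230,000, so the threshold is not exceeded.

No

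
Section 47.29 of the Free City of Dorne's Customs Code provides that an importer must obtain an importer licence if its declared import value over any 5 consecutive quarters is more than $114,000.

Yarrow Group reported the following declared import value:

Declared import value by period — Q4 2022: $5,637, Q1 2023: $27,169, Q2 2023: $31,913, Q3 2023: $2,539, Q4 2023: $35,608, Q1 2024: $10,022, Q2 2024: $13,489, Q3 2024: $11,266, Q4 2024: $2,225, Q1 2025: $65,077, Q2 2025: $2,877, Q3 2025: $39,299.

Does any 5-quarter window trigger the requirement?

Q4 2022–Q4 2023: $5,637 + $27,169 + $31,913 + $2,539 + $35,608 = $102,866 (under)
Q1 2023–Q1 2024: $27,169 + $31,913 + $2,539 + $35,608 + $10,022 = $107,251 (under)
Q2 2023–Q2 2024: $31,913 + $2,539 + $35,608 + $10,022 + $13,489 = $93,571 (under)
Q3 2023–Q3 2024: $2,539 + $35,608 + $10,022 + $13,489 + $11,266 = $72,924 (under)
Q4 2023–Q4 2024: $35,608 + $10,022 + $13,489 + $11,266 + $2,225 = $72,610 (under)
Q1 2024–Q1 2025: $10,022 + $13,489 + $11,266 + $2,225 + $65,077 = $102,079 (under)
Q2 2024–Q2 2025: $13,489 + $11,266 + $2,225 + $65,077 + $2,877 = $94,934 (under)
Q3 2024–Q3 2025: $11,266 + $2,225 + $65,077 + $2,877 + $39,299 = $120,744 (over)
At least one window exceeds $114,000.

Yes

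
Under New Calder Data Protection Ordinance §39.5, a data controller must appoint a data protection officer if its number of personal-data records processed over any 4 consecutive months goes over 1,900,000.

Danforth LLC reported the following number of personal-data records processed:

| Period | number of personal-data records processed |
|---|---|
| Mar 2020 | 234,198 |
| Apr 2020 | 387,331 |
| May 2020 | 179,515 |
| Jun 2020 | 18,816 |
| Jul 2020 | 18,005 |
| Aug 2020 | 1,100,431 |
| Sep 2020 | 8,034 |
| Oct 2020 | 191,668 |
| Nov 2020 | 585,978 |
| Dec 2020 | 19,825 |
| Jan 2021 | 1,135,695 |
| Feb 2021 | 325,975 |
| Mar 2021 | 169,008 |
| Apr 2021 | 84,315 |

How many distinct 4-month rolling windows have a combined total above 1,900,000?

2

Mar 2020–Jun 2020: 234,198 + 387,331 + 179,515 + 18,816 = 819,860 (under)
Apr 2020–Jul 2020: 387,331 + 179,515 + 18,816 + 18,005 = 603,667 (under)
May 2020–Aug 2020: 179,515 + 18,816 + 18,005 + 1,100,431 = 1,316,767 (under)
Jun 2020–Sep 2020: 18,816 + 18,005 + 1,100,431 + 8,034 = 1,145,286 (under)
Jul 2020–Oct 2020: 18,005 + 1,100,431 + 8,034 + 191,668 = 1,318,138 (under)
Aug 2020–Nov 2020: 1,100,431 + 8,034 + 191,668 + 585,978 = 1,886,111 (under)
Sep 2020–Dec 2020: 8,034 + 191,668 + 585,978 + 19,825 = 805,505 (under)
Oct 2020–Jan 2021: 191,668 + 585,978 + 19,825 + 1,135,695 = 1,933,166 (over)
Nov 2020–Feb 2021: 585,978 + 19,825 + 1,135,695 + 325,975 = 2,067,473 (over)
Dec 2020–Mar 2021: 19,825 + 1,135,695 + 325,975 + 169,008 = 1,650,503 (under)
Jan 2021–Apr 2021: 1,135,695 + 325,975 + 169,008 + 84,315 = 1,714,993 (under)
2 windows exceed the threshold.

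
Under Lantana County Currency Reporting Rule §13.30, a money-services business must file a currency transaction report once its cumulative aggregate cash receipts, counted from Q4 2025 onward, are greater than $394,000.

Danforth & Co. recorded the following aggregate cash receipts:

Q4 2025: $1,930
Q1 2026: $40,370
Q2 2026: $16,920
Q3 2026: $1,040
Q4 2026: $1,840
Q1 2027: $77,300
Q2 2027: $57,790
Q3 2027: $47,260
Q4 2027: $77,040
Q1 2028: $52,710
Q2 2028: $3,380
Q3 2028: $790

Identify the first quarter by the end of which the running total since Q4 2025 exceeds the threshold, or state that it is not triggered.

Through Q4 2025: $1,930
Through Q1 2026: $42,300
Through Q2 2026: $59,220
Through Q3 2026: $60,260
Through Q4 2026: $62,100
Through Q1 2027: $139,400
Through Q2 2027: $197,190
Through Q3 2027: $244,450
Through Q4 2027: $321,490
Through Q1 2028: $374,200
Through Q2 2028: $377,580
Through Q3 2028: $378,370
Final cumulative total $378,370 ≤ $394,000; the threshold is never exceeded.

Not triggered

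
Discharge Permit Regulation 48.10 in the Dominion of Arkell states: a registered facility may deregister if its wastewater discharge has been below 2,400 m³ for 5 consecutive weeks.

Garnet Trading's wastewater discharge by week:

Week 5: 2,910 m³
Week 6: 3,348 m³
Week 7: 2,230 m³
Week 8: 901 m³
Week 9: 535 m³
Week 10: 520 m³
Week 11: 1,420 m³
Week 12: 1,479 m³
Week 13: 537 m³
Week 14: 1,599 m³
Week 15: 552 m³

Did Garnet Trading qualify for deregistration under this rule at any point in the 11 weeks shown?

Yes

Weeks below 2,400 m³: Week 7, Week 8, Week 9, Week 10, Week 11, Week 12, Week 13, Week 14, Week 15.
Longest run of consecutive weeks below the threshold: 9.
9 ≥ 5, so Garnet Trading became eligible.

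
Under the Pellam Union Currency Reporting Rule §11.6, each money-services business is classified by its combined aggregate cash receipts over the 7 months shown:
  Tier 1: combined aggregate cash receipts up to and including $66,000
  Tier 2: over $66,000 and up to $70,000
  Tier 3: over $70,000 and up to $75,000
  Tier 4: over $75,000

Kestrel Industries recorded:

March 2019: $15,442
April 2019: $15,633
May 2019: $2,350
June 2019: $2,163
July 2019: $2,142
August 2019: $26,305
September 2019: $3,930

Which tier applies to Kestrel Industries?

Combined aggregate cash receipts: $15,442 + $15,633 + $2,350 + $2,163 + $2,142 + $26,305 + $3,930 = $67,965.
$66,000 < $67,965 ≤ $70,000, so Tier 2 applies.

Tier 2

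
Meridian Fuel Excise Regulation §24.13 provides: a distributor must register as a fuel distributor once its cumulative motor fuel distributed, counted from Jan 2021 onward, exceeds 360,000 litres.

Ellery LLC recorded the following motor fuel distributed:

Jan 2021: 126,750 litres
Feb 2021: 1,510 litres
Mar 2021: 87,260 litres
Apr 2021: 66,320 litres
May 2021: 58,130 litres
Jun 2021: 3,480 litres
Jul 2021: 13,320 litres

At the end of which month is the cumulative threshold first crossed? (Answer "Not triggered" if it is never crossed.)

Through Jan 2021: 126,750 litres
Through Feb 2021: 128,260 litres
Through Mar 2021: 215,520 litres
Through Apr 2021: 281,840 litres
Through May 2021: 339,970 litres
Through Jun 2021: 343,450 litres
Through Jul 2021: 356,770 litres
Final cumulative total 356,770 litres ≤ 360,000 litres; the threshold is never exceeded.

Not triggered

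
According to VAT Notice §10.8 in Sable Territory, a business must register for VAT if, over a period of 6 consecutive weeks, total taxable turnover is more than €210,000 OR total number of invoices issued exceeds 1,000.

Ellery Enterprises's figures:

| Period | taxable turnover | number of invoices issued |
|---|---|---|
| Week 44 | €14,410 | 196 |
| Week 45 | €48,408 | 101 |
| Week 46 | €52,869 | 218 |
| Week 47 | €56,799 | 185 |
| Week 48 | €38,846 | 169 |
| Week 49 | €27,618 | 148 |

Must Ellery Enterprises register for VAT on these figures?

Yes

Total taxable turnover: €14,410 + €48,408 + €52,869 + €56,799 + €38,846 + €27,618 = €238,950 (> €210,000).
Total number of invoices issued: 196 + 101 + 218 + 185 + 169 + 148 = 1,017 (> 1,000).
The test is 'or': at least one threshold is exceeded.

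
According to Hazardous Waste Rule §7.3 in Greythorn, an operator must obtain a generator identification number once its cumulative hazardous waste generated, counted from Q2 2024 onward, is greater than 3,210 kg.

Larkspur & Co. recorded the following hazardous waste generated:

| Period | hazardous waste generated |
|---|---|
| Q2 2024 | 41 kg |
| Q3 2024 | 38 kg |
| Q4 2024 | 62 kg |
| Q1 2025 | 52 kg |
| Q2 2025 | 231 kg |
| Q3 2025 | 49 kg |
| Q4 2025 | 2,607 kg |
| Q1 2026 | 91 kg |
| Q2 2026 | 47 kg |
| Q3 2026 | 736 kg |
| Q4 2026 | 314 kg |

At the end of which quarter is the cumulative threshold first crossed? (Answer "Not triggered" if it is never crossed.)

Through Q2 2024: 41 kg
Through Q3 2024: 79 kg
Through Q4 2024: 141 kg
Through Q1 2025: 193 kg
Through Q2 2025: 424 kg
Through Q3 2025: 473 kg
Through Q4 2025: 3,080 kg
Through Q1 2026: 3,171 kg
Through Q2 2026: 3,218 kg ← exceeds threshold

Q2 2026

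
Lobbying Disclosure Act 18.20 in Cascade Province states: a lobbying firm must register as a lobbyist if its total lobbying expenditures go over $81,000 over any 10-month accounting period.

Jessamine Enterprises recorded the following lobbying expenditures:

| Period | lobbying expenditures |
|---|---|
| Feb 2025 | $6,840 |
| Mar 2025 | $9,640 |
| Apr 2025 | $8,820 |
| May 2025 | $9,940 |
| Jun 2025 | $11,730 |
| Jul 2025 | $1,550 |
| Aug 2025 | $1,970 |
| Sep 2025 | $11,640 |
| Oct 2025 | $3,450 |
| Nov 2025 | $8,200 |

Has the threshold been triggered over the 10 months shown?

Total lobbying expenditures: $6,840 + $9,640 + $8,820 + $9,940 + $11,730 + $1,550 + $1,970 + $11,640 + $3,450 + $8,200 = $73,780.
$73,780 ≤ $81,000, so the threshold is not exceeded.

No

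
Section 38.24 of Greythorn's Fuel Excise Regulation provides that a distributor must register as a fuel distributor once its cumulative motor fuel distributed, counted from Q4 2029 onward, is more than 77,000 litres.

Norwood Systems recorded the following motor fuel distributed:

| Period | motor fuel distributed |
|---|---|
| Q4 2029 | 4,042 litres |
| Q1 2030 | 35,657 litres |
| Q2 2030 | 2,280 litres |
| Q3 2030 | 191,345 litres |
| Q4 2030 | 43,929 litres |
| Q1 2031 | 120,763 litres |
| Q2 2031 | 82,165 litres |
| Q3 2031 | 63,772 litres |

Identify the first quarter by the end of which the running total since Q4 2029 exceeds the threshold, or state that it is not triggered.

Through Q4 2029: 4,042 litres
Through Q1 2030: 39,699 litres
Through Q2 2030: 41,979 litres
Through Q3 2030: 233,324 litres ← exceeds threshold

Q3 2030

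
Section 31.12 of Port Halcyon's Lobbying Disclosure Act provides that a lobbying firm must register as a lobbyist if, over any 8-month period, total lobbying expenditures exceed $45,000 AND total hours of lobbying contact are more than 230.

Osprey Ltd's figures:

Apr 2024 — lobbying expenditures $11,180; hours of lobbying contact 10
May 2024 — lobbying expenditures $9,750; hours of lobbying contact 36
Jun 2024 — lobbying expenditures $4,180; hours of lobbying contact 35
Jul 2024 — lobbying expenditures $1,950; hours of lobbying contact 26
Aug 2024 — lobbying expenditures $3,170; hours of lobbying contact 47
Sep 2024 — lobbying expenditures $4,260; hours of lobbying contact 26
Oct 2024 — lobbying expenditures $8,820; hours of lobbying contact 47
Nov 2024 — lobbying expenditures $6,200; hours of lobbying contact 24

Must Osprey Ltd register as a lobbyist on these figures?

Total lobbying expenditures: $11,180 + $9,750 + $4,180 + $1,950 + $3,170 + $4,260 + $8,820 + $6,200 = $49,510 (> $45,000).
Total hours of lobbying contact: 10 + 36 + 35 + 26 + 47 + 26 + 47 + 24 = 251 (> 230).
The test is 'and': both thresholds are exceeded.

Yes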